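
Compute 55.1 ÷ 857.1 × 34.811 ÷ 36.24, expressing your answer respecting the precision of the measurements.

0.0618

55.1 ÷ 857.1 × 34.811 ÷ 36.24 = 0.0617516283283…
Multiplication/division keeps the fewest significant figures: 55.1 → 3 s.f., 857.1 → 4 s.f., 34.811 → 5 s.f., 36.24 → 4 s.f.; limit is 3.
Rounded to 3 significant figures: 0.0618.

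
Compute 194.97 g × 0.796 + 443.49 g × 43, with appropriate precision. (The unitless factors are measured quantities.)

1.9 × 10⁴ g

194.97 × 0.796 = 155.19612 → 155 g (3 s.f., last digit at the 10^0 place).
443.49 × 43 = 19070.07 → 1.9 × 10⁴ g (2 s.f., last digit at the 10^3 place).
Sum: 19225.26612 g; keep the coarser place, 10^3.
Result: 1.9 × 10⁴ g.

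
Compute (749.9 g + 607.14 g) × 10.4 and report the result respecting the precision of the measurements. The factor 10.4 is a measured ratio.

1.41 × 10^4 g

749.9 g + 607.14 g = 1357.04 g; the sum is limited to 1 decimal place (5 s.f.).
Carrying full precision, 1357.04 × 10.4 = 14113.216 g; 10.4 has 3 s.f., so the result keeps min(5, 3) = 3 s.f.
Rounded to 3 significant figures: 1.41 × 10^4 g.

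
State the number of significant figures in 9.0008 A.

5

9.0008: zeros between nonzero digits are significant.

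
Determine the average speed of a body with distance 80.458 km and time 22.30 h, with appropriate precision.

average speed = 80.458 km ÷ 22.30 h = 3.60798206278… km/h.
80.458 has 5 significant figures; 22.30 has 4.
Division/multiplication keeps the fewest: 4 significant figures.
Rounded: 3.608 km/h.

3.608 km/h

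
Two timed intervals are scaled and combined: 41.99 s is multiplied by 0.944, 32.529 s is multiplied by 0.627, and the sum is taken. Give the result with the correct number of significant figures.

60.0 s

41.99 × 0.944 = 39.63856 → 39.6 s (3 s.f., last digit at the 10^-1 place).
32.529 × 0.627 = 20.395683 → 20.4 s (3 s.f., last digit at the 10^-1 place).
Sum: 60.034243 s; keep the coarser place, 10^-1.
Result: 60.0 s.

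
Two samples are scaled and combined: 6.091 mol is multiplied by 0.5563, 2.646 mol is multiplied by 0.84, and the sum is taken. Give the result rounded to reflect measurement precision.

6.091 × 0.5563 = 3.3884233 → 3.388 mol (4 s.f., last digit at the 10^-3 place).
2.646 × 0.84 = 2.22264 → 2.2 mol (2 s.f., last digit at the 10^-1 place).
Sum: 5.6110633 mol; keep the coarser place, 10^-1.
Result: 5.6 mol.

5.6 mol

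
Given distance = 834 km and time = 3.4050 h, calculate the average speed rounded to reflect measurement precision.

245 km/h

average speed = 834 km ÷ 3.4050 h = 244.933920705… km/h.
834 has 3 significant figures; 3.4050 has 5.
Division/multiplication keeps the fewest: 3 significant figures.
Rounded: 245 km/h.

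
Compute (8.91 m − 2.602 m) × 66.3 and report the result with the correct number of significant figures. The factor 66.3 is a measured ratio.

8.91 m − 2.602 m = 6.308 m; the difference is limited to 2 decimal places (3 s.f.).
Carrying full precision, 6.308 × 66.3 = 418.2204 m; 66.3 has 3 s.f., so the result keeps min(3, 3) = 3 s.f.
Rounded to 3 significant figures: 418 m.

418 m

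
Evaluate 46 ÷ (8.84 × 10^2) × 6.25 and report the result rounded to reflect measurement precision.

0.33

46 ÷ (8.84 × 10^2) × 6.25 = 0.325226244344…
Multiplication/division keeps the fewest significant figures: 46 → 2 s.f., 8.84 × 10^2 → 3 s.f., 6.25 → 3 s.f.; limit is 2.
Rounded to 2 significant figures: 0.33.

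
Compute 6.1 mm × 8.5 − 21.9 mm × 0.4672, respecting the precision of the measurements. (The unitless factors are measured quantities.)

42 mm

6.1 × 8.5 = 51.85 → 52 mm (2 s.f., last digit at the 10^0 place).
21.9 × 0.4672 = 10.23168 → 10.2 mm (3 s.f., last digit at the 10^-1 place).
Difference: 41.61832 mm; keep the coarser place, 10^0.
Result: 42 mm.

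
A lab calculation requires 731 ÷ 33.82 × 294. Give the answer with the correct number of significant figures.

6.35 × 10^3

731 ÷ 33.82 × 294 = 6354.64222354…
Multiplication/division keeps the fewest significant figures: 731 → 3 s.f., 33.82 → 4 s.f., 294 → 3 s.f.; limit is 3.
Rounded to 3 significant figures: 6.35 × 10^3.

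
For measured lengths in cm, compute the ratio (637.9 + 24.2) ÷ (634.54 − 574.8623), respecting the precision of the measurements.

11.09

637.9 + 24.2 = 662.1, limited to 1 d.p. → 4 s.f.; 634.54 − 574.8623 = 59.6777, limited to 2 d.p. → 4 s.f.
Carrying full precision, 662.1 ÷ 59.6777 = 11.0945964741…; keep min(4, 4) = 4 s.f.
Rounded to 4 significant figures: 11.09.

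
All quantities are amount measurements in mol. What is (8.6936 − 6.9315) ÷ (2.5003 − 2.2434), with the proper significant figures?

8.6936 − 6.9315 = 1.7621, limited to 4 d.p. → 5 s.f.; 2.5003 − 2.2434 = 0.2569, limited to 4 d.p. → 4 s.f.
Carrying full precision, 1.7621 ÷ 0.2569 = 6.85908913974…; keep min(5, 4) = 4 s.f.
Rounded to 4 significant figures: 6.859.

6.859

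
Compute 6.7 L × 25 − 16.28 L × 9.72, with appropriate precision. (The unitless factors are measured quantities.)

6.7 × 25 = 167.5 → 1.7 × 10² L (2 s.f., last digit at the 10^1 place).
16.28 × 9.72 = 158.2416 → 158 L (3 s.f., last digit at the 10^0 place).
Difference: 9.2584 L; keep the coarser place, 10^1.
Result: 1 × 10¹ L.

1 × 10¹ L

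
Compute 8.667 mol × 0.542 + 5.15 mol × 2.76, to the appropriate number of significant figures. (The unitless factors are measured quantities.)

8.667 × 0.542 = 4.697514 → 4.70 mol (3 s.f., last digit at the 10^-2 place).
5.15 × 2.76 = 14.214 → 14.2 mol (3 s.f., last digit at the 10^-1 place).
Sum: 18.911514 mol; keep the coarser place, 10^-1.
Result: 18.9 mol.

18.9 mol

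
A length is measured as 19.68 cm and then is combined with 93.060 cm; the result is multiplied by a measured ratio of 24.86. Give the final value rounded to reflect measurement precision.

19.68 cm + 93.060 cm = 112.740 cm; the sum is limited to 2 decimal places (5 s.f.).
Carrying full precision, 112.740 × 24.86 = 2802.7164 cm; 24.86 has 4 s.f., so the result keeps min(5, 4) = 4 s.f.
Rounded to 4 significant figures: 2.803 × 10^3 cm.

2.803 × 10^3 cm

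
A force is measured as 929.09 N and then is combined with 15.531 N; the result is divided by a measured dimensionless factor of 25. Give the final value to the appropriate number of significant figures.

929.09 N + 15.531 N = 944.621 N; the sum is limited to 2 decimal places (5 s.f.).
Carrying full precision, 944.621 ÷ 25 = 37.78484 N; 25 has 2 s.f., so the result keeps min(5, 2) = 2 s.f.
Rounded to 2 significant figures: 38 N.

38 N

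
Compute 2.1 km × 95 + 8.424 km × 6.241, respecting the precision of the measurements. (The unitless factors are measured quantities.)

2.5 × 10² km

2.1 × 95 = 199.5 → 2.0 × 10² km (2 s.f., last digit at the 10^1 place).
8.424 × 6.241 = 52.574184 → 52.57 km (4 s.f., last digit at the 10^-2 place).
Sum: 252.074184 km; keep the coarser place, 10^1.
Result: 2.5 × 10² km.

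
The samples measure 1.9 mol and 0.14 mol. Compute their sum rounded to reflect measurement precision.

2.0 mol

1.9 mol + 0.14 mol = 2.04 mol.
Addition/subtraction keeps the fewest decimal places: 1.9 → 1 decimal place, 0.14 → 2 decimal places; limit is 1.
Rounded to 1 decimal place: 2.0 mol.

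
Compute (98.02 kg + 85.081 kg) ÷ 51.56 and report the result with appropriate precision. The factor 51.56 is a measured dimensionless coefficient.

98.02 kg + 85.081 kg = 183.101 kg; the sum is limited to 2 decimal places (5 s.f.).
Carrying full precision, 183.101 ÷ 51.56 = 3.55122187742… kg; 51.56 has 4 s.f., so the result keeps min(5, 4) = 4 s.f.
Rounded to 4 significant figures: 3.551 kg.

3.551 kg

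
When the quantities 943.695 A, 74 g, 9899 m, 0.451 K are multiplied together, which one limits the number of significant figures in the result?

943.695 A → 6 s.f.; 74 g → 2 s.f.; 9899 m → 4 s.f.; 0.451 K → 3 s.f.
The fewest is 2 significant figures, from 74 g.

74 g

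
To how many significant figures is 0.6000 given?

4

0.6000: leading zeros are not significant; trailing zeros after a decimal point are significant.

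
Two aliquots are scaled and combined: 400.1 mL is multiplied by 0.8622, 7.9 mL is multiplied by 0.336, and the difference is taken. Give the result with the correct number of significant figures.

400.1 × 0.8622 = 344.96622 → 345.0 mL (4 s.f., last digit at the 10^-1 place).
7.9 × 0.336 = 2.6544 → 2.7 mL (2 s.f., last digit at the 10^-1 place).
Difference: 342.31182 mL; keep the coarser place, 10^-1.
Result: 342.3 mL.

342.3 mL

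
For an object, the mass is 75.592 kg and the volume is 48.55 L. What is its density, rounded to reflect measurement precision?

1.557 kg/L

density = 75.592 kg ÷ 48.55 L = 1.55699279094… kg/L.
75.592 has 5 significant figures; 48.55 has 4.
Division/multiplication keeps the fewest: 4 significant figures.
Rounded: 1.557 kg/L.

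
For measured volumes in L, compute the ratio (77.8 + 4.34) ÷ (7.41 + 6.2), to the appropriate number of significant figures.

6.04

77.8 + 4.34 = 82.14, limited to 1 d.p. → 3 s.f.; 7.41 + 6.2 = 13.61, limited to 1 d.p. → 3 s.f.
Carrying full precision, 82.14 ÷ 13.61 = 6.03526818516…; keep min(3, 3) = 3 s.f.
Rounded to 3 significant figures: 6.04.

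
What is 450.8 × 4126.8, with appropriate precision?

450.8 × 4126.8 = 1860361.44
Multiplication/division keeps the fewest significant figures: 450.8 → 4 s.f., 4126.8 → 5 s.f.; limit is 4.
Rounded to 4 significant figures: 1.860 × 10⁶.

1.860 × 10⁶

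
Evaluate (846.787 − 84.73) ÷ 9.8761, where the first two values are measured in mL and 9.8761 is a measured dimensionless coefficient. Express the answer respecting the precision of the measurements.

77.162 mL

846.787 mL − 84.73 mL = 762.057 mL; the difference is limited to 2 decimal places (5 s.f.).
Carrying full precision, 762.057 ÷ 9.8761 = 77.1617338828… mL; 9.8761 has 5 s.f., so the result keeps min(5, 5) = 5 s.f.
Rounded to 5 significant figures: 77.162 mL.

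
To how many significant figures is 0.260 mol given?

0.260: leading zeros are not significant; trailing zeros after a decimal point are significant.

3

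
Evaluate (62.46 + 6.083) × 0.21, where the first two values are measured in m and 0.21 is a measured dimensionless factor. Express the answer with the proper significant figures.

62.46 m + 6.083 m = 68.543 m; the sum is limited to 2 decimal places (4 s.f.).
Carrying full precision, 68.543 × 0.21 = 14.39403 m; 0.21 has 2 s.f., so the result keeps min(4, 2) = 2 s.f.
Rounded to 2 significant figures: 14 m.

14 m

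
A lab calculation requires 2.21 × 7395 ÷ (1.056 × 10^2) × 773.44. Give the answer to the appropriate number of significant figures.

2.21 × 7395 ÷ (1.056 × 10^2) × 773.44 = 119699.727727…
Multiplication/division keeps the fewest significant figures: 2.21 → 3 s.f., 7395 → 4 s.f., 1.056 × 10^2 → 4 s.f., 773.44 → 5 s.f.; limit is 3.
Rounded to 3 significant figures: 1.20 × 10^5.

1.20 × 10^5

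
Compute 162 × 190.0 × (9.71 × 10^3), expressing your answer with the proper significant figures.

162 × 190.0 × (9.71 × 10^3) = 298873800
Multiplication/division keeps the fewest significant figures: 162 → 3 s.f., 190.0 → 4 s.f., 9.71 × 10^3 → 3 s.f.; limit is 3.
Rounded to 3 significant figures: 2.99 × 10^8.

2.99 × 10^8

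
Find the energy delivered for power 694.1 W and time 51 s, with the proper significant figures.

energy delivered = 694.1 W × 51 s = 35399.1 J.
694.1 has 4 significant figures; 51 has 2.
Division/multiplication keeps the fewest: 2 significant figures.
Rounded: 3.5 × 10⁴ J.

3.5 × 10⁴ J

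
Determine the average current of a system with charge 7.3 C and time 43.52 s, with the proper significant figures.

0.17 A

average current = 7.3 C ÷ 43.52 s = 0.167738970588… A.
7.3 has 2 significant figures; 43.52 has 4.
Division/multiplication keeps the fewest: 2 significant figures.
Rounded: 0.17 A.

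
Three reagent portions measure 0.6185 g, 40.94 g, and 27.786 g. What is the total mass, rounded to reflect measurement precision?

0.6185 g + 40.94 g + 27.786 g = 69.3445 g.
Addition/subtraction keeps the fewest decimal places: 0.6185 → 4 decimal places, 40.94 → 2 decimal places, 27.786 → 3 decimal places; limit is 2.
Rounded to 2 decimal places: 69.34 g.

69.34 g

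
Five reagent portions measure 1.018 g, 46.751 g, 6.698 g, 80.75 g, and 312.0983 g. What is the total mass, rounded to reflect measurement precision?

1.018 g + 46.751 g + 6.698 g + 80.75 g + 312.0983 g = 447.3153 g.
Addition/subtraction keeps the fewest decimal places: 1.018 → 3 decimal places, 46.751 → 3 decimal places, 6.698 → 3 decimal places, 80.75 → 2 decimal places, 312.0983 → 4 decimal places; limit is 2.
Rounded to 2 decimal places: 447.32 g.

447.32 g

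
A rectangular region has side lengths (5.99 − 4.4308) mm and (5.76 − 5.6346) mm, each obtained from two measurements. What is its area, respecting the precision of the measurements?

0.20 mm²

5.99 − 4.4308 = 1.5592, limited to 2 d.p. → 3 s.f.; 5.76 − 5.6346 = 0.1254, limited to 2 d.p. → 2 s.f.
Carrying full precision, 1.5592 × 0.1254 = 0.19552368; keep min(3, 2) = 2 s.f.
Rounded to 2 significant figures: 0.20 mm².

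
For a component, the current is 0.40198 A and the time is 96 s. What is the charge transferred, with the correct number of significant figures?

39 C

charge transferred = 0.40198 A × 96 s = 38.59008 C.
0.40198 has 5 significant figures; 96 has 2.
Division/multiplication keeps the fewest: 2 significant figures.
Rounded: 39 C.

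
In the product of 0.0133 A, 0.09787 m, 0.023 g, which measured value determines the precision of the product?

0.0133 A → 3 s.f.; 0.09787 m → 4 s.f.; 0.023 g → 2 s.f.
The fewest is 2 significant figures, from 0.023 g.

0.023 g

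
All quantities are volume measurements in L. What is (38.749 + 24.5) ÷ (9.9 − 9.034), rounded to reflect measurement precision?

38.749 + 24.5 = 63.249, limited to 1 d.p. → 3 s.f.; 9.9 − 9.034 = 0.866, limited to 1 d.p. → 1 s.f.
Carrying full precision, 63.249 ÷ 0.866 = 73.0357967667…; keep min(3, 1) = 1 s.f.
Rounded to 1 significant figure: 7 × 10^1.

7 × 10^1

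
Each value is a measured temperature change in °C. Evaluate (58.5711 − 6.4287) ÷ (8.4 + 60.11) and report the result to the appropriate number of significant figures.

0.761

58.5711 − 6.4287 = 52.1424, limited to 4 d.p. → 6 s.f.; 8.4 + 60.11 = 68.51, limited to 1 d.p. → 3 s.f.
Carrying full precision, 52.1424 ÷ 68.51 = 0.761091811414…; keep min(6, 3) = 3 s.f.
Rounded to 3 significant figures: 0.761.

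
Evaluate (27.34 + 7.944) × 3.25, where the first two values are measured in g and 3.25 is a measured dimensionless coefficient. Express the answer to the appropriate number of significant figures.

27.34 g + 7.944 g = 35.284 g; the sum is limited to 2 decimal places (4 s.f.).
Carrying full precision, 35.284 × 3.25 = 114.673 g; 3.25 has 3 s.f., so the result keeps min(4, 3) = 3 s.f.
Rounded to 3 significant figures: 115 g.

115 g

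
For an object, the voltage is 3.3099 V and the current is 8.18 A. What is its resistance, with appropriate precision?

resistance = 3.3099 V ÷ 8.18 A = 0.404633251834… Ω.
3.3099 has 5 significant figures; 8.18 has 3.
Division/multiplication keeps the fewest: 3 significant figures.
Rounded: 0.405 Ω.

0.405 Ω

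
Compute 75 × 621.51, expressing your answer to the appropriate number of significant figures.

4.7 × 10⁴

75 × 621.51 = 46613.25
Multiplication/division keeps the fewest significant figures: 75 → 2 s.f., 621.51 → 5 s.f.; limit is 2.
Rounded to 2 significant figures: 4.7 × 10⁴.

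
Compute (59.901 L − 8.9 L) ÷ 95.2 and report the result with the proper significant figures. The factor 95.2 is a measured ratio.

59.901 L − 8.9 L = 51.001 L; the difference is limited to 1 decimal place (3 s.f.).
Carrying full precision, 51.001 ÷ 95.2 = 0.535724789916… L; 95.2 has 3 s.f., so the result keeps min(3, 3) = 3 s.f.
Rounded to 3 significant figures: 0.536 L.

0.536 L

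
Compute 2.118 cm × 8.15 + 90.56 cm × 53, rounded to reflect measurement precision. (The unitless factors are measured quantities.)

2.118 × 8.15 = 17.2617 → 17.3 cm (3 s.f., last digit at the 10^-1 place).
90.56 × 53 = 4799.68 → 4.8 × 10³ cm (2 s.f., last digit at the 10^2 place).
Sum: 4816.9417 cm; keep the coarser place, 10^2.
Result: 4.8 × 10³ cm.

4.8 × 10³ cm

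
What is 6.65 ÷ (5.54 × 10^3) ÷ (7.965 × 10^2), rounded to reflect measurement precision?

6.65 ÷ (5.54 × 10^3) ÷ (7.965 × 10^2) = 0.00000150704458359…
Multiplication/division keeps the fewest significant figures: 6.65 → 3 s.f., 5.54 × 10^3 → 3 s.f., 7.965 × 10^2 → 4 s.f.; limit is 3.
Rounded to 3 significant figures: 1.51 × 10^-6.

1.51 × 10^-6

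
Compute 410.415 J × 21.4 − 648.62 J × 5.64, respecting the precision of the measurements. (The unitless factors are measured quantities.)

5.12 × 10³ J

410.415 × 21.4 = 8782.881 → 8.78 × 10³ J (3 s.f., last digit at the 10^1 place).
648.62 × 5.64 = 3658.2168 → 3.66 × 10³ J (3 s.f., last digit at the 10^1 place).
Difference: 5124.6642 J; keep the coarser place, 10^1.
Result: 5.12 × 10³ J.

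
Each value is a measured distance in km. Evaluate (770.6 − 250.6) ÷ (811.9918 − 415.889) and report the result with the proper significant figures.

770.6 − 250.6 = 520.0, limited to 1 d.p. → 4 s.f.; 811.9918 − 415.889 = 396.1028, limited to 3 d.p. → 6 s.f.
Carrying full precision, 520.0 ÷ 396.1028 = 1.31279051802…; keep min(4, 6) = 4 s.f.
Rounded to 4 significant figures: 1.313.

1.313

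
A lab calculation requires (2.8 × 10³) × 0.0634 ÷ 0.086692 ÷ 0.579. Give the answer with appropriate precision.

(2.8 × 10³) × 0.0634 ÷ 0.086692 ÷ 0.579 = 3536.63062379…
Multiplication/division keeps the fewest significant figures: 2.8 × 10³ → 2 s.f., 0.0634 → 3 s.f., 0.086692 → 5 s.f., 0.579 → 3 s.f.; limit is 2.
Rounded to 2 significant figures: 3.5 × 10³.

3.5 × 10³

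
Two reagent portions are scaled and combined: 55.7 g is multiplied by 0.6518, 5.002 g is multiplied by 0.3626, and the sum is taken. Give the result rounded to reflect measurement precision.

38.1 g

55.7 × 0.6518 = 36.30526 → 36.3 g (3 s.f., last digit at the 10^-1 place).
5.002 × 0.3626 = 1.8137252 → 1.814 g (4 s.f., last digit at the 10^-3 place).
Sum: 38.1189852 g; keep the coarser place, 10^-1.
Result: 38.1 g.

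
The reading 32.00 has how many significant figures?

32.00: trailing zeros after a decimal point are significant.

4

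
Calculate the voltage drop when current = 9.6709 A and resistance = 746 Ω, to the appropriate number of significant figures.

voltage drop = 9.6709 A × 746 Ω = 7214.4914 V.
9.6709 has 5 significant figures; 746 has 3.
Division/multiplication keeps the fewest: 3 significant figures.
Rounded: 7.21 × 10^3 V.

7.21 × 10^3 V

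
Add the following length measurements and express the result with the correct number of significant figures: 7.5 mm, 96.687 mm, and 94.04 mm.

7.5 mm + 96.687 mm + 94.04 mm = 198.227 mm.
Addition/subtraction keeps the fewest decimal places: 7.5 → 1 decimal place, 96.687 → 3 decimal places, 94.04 → 2 decimal places; limit is 1.
Rounded to 1 decimal place: 198.2 mm.

198.2 mm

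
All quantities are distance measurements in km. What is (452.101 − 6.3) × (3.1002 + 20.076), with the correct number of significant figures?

452.101 − 6.3 = 445.801, limited to 1 d.p. → 4 s.f.; 3.1002 + 20.076 = 23.1762, limited to 3 d.p. → 5 s.f.
Carrying full precision, 445.801 × 23.1762 = 10331.9731362; keep min(4, 5) = 4 s.f.
Rounded to 4 significant figures: 1.033 × 10^4 km².

1.033 × 10^4 km²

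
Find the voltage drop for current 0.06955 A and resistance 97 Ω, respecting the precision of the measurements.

6.7 V

voltage drop = 0.06955 A × 97 Ω = 6.74635 V.
0.06955 has 4 significant figures; 97 has 2.
Division/multiplication keeps the fewest: 2 significant figures.
Rounded: 6.7 V.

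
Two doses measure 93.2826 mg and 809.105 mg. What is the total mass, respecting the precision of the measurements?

902.388 mg

93.2826 mg + 809.105 mg = 902.3876 mg.
Addition/subtraction keeps the fewest decimal places: 93.2826 → 4 decimal places, 809.105 → 3 decimal places; limit is 3.
Rounded to 3 decimal places: 902.388 mg.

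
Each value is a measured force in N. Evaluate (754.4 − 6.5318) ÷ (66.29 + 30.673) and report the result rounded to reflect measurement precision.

7.713

754.4 − 6.5318 = 747.8682, limited to 1 d.p. → 4 s.f.; 66.29 + 30.673 = 96.963, limited to 2 d.p. → 4 s.f.
Carrying full precision, 747.8682 ÷ 96.963 = 7.71292348628…; keep min(4, 4) = 4 s.f.
Rounded to 4 significant figures: 7.713.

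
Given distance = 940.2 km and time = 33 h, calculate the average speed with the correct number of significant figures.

average speed = 940.2 km ÷ 33 h = 28.4909090909… km/h.
940.2 has 4 significant figures; 33 has 2.
Division/multiplication keeps the fewest: 2 significant figures.
Rounded: 28 km/h.

28 km/h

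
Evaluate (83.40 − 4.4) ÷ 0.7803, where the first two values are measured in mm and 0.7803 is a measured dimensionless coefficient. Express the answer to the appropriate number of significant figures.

101 mm

83.40 mm − 4.4 mm = 79.00 mm; the difference is limited to 1 decimal place (3 s.f.).
Carrying full precision, 79.00 ÷ 0.7803 = 101.243111624… mm; 0.7803 has 4 s.f., so the result keeps min(3, 4) = 3 s.f.
Rounded to 3 significant figures: 101 mm.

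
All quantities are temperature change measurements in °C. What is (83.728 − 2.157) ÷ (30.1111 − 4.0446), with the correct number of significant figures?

3.1293

83.728 − 2.157 = 81.571, limited to 3 d.p. → 5 s.f.; 30.1111 − 4.0446 = 26.0665, limited to 4 d.p. → 6 s.f.
Carrying full precision, 81.571 ÷ 26.0665 = 3.12934225922…; keep min(5, 6) = 5 s.f.
Rounded to 5 significant figures: 3.1293.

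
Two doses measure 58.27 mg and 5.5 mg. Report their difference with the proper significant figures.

52.8 mg

58.27 mg − 5.5 mg = 52.77 mg.
Addition/subtraction keeps the fewest decimal places: 58.27 → 2 decimal places, 5.5 → 1 decimal place; limit is 1.
Rounded to 1 decimal place: 52.8 mg.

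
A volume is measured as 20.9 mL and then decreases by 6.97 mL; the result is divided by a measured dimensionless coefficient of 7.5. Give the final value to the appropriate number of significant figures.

1.9 mL

20.9 mL − 6.97 mL = 13.93 mL; the difference is limited to 1 decimal place (3 s.f.).
Carrying full precision, 13.93 ÷ 7.5 = 1.85733333333… mL; 7.5 has 2 s.f., so the result keeps min(3, 2) = 2 s.f.
Rounded to 2 significant figures: 1.9 mL.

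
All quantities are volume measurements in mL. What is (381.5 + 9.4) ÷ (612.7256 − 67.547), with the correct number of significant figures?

381.5 + 9.4 = 390.9, limited to 1 d.p. → 4 s.f.; 612.7256 − 67.547 = 545.1786, limited to 3 d.p. → 6 s.f.
Carrying full precision, 390.9 ÷ 545.1786 = 0.717012736744…; keep min(4, 6) = 4 s.f.
Rounded to 4 significant figures: 0.7170.

0.7170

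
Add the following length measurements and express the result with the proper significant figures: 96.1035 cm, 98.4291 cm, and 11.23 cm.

96.1035 cm + 98.4291 cm + 11.23 cm = 205.7626 cm.
Addition/subtraction keeps the fewest decimal places: 96.1035 → 4 decimal places, 98.4291 → 4 decimal places, 11.23 → 2 decimal places; limit is 2.
Rounded to 2 decimal places: 2.0576 × 10² cm.

2.0576 × 10² cm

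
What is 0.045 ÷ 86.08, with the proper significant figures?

5.2 × 10^-4

0.045 ÷ 86.08 = 0.000522769516729…
Multiplication/division keeps the fewest significant figures: 0.045 → 2 s.f., 86.08 → 4 s.f.; limit is 2.
Rounded to 2 significant figures: 5.2 × 10^-4.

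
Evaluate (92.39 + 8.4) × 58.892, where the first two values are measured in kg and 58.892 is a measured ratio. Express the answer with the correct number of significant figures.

92.39 kg + 8.4 kg = 100.79 kg; the sum is limited to 1 decimal place (4 s.f.).
Carrying full precision, 100.79 × 58.892 = 5935.72468 kg; 58.892 has 5 s.f., so the result keeps min(4, 5) = 4 s.f.
Rounded to 4 significant figures: 5936 kg.

5936 kg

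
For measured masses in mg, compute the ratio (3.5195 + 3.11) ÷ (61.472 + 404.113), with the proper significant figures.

3.5195 + 3.11 = 6.6295, limited to 2 d.p. → 3 s.f.; 61.472 + 404.113 = 465.585, limited to 3 d.p. → 6 s.f.
Carrying full precision, 6.6295 ÷ 465.585 = 0.0142390755716…; keep min(3, 6) = 3 s.f.
Rounded to 3 significant figures: 0.0142.

0.0142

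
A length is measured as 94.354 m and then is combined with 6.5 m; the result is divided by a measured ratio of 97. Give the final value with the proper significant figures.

1.0 m

94.354 m + 6.5 m = 100.854 m; the sum is limited to 1 decimal place (4 s.f.).
Carrying full precision, 100.854 ÷ 97 = 1.03973195876… m; 97 has 2 s.f., so the result keeps min(4, 2) = 2 s.f.
Rounded to 2 significant figures: 1.0 m.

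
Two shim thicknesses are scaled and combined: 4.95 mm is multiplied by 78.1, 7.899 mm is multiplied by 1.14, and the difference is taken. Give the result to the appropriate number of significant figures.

4.95 × 78.1 = 386.595 → 387 mm (3 s.f., last digit at the 10^0 place).
7.899 × 1.14 = 9.00486 → 9.00 mm (3 s.f., last digit at the 10^-2 place).
Difference: 377.59014 mm; keep the coarser place, 10^0.
Result: 378 mm.

378 mm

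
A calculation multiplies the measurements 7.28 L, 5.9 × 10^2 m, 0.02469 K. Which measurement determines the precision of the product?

7.28 L → 3 s.f.; 5.9 × 10^2 m → 2 s.f.; 0.02469 K → 4 s.f.
The fewest is 2 significant figures, from 5.9 × 10^2 m.

5.9 × 10^2 m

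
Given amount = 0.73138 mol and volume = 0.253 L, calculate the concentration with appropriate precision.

concentration = 0.73138 mol ÷ 0.253 L = 2.89083003953… mol/L.
0.73138 has 5 significant figures; 0.253 has 3.
Division/multiplication keeps the fewest: 3 significant figures.
Rounded: 2.89 mol/L.

2.89 mol/L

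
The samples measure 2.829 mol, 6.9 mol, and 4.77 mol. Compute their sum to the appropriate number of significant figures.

14.5 mol

2.829 mol + 6.9 mol + 4.77 mol = 14.499 mol.
Addition/subtraction keeps the fewest decimal places: 2.829 → 3 decimal places, 6.9 → 1 decimal place, 4.77 → 2 decimal places; limit is 1.
Rounded to 1 decimal place: 14.5 mol.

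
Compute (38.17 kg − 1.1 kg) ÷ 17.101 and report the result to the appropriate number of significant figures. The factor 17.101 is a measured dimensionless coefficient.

2.17 kg

38.17 kg − 1.1 kg = 37.07 kg; the difference is limited to 1 decimal place (3 s.f.).
Carrying full precision, 37.07 ÷ 17.101 = 2.16770949067… kg; 17.101 has 5 s.f., so the result keeps min(3, 5) = 3 s.f.
Rounded to 3 significant figures: 2.17 kg.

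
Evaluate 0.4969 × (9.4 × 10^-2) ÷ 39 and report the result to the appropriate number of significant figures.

0.4969 × (9.4 × 10^-2) ÷ 39 = 0.00119765641026…
Multiplication/division keeps the fewest significant figures: 0.4969 → 4 s.f., 9.4 × 10^-2 → 2 s.f., 39 → 2 s.f.; limit is 2.
Rounded to 2 significant figures: 0.0012.

0.0012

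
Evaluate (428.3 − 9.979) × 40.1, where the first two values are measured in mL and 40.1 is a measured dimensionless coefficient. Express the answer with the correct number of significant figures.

1.68 × 10^4 mL

428.3 mL − 9.979 mL = 418.321 mL; the difference is limited to 1 decimal place (4 s.f.).
Carrying full precision, 418.321 × 40.1 = 16774.6721 mL; 40.1 has 3 s.f., so the result keeps min(4, 3) = 3 s.f.
Rounded to 3 significant figures: 1.68 × 10^4 mL.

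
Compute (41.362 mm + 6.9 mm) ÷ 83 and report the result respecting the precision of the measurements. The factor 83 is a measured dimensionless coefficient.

41.362 mm + 6.9 mm = 48.262 mm; the sum is limited to 1 decimal place (3 s.f.).
Carrying full precision, 48.262 ÷ 83 = 0.581469879518… mm; 83 has 2 s.f., so the result keeps min(3, 2) = 2 s.f.
Rounded to 2 significant figures: 5.8 × 10^-1 mm.

5.8 × 10^-1 mm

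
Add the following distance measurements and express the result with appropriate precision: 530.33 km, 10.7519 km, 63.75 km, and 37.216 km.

530.33 km + 10.7519 km + 63.75 km + 37.216 km = 642.0479 km.
Addition/subtraction keeps the fewest decimal places: 530.33 → 2 decimal places, 10.7519 → 4 decimal places, 63.75 → 2 decimal places, 37.216 → 3 decimal places; limit is 2.
Rounded to 2 decimal places: 6.4205 × 10² km.

6.4205 × 10² km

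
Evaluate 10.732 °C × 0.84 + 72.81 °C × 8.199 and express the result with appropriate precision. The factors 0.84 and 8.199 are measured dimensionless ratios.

606.0 °C

10.732 × 0.84 = 9.01488 → 9.0 °C (2 s.f., last digit at the 10^-1 place).
72.81 × 8.199 = 596.96919 → 597.0 °C (4 s.f., last digit at the 10^-1 place).
Sum: 605.98407 °C; keep the coarser place, 10^-1.
Result: 606.0 °C.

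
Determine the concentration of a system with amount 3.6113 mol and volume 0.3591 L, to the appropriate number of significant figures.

concentration = 3.6113 mol ÷ 0.3591 L = 10.0565302144… mol/L.
3.6113 has 5 significant figures; 0.3591 has 4.
Division/multiplication keeps the fewest: 4 significant figures.
Rounded: 10.06 mol/L.

10.06 mol/L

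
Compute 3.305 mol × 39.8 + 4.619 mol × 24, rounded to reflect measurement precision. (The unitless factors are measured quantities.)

3.305 × 39.8 = 131.539 → 132 mol (3 s.f., last digit at the 10^0 place).
4.619 × 24 = 110.856 → 1.1 × 10^2 mol (2 s.f., last digit at the 10^1 place).
Sum: 242.395 mol; keep the coarser place, 10^1.
Result: 2.4 × 10^2 mol.

2.4 × 10^2 mol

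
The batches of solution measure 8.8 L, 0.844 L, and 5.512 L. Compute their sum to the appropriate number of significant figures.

8.8 L + 0.844 L + 5.512 L = 15.156 L.
Addition/subtraction keeps the fewest decimal places: 8.8 → 1 decimal place, 0.844 → 3 decimal places, 5.512 → 3 decimal places; limit is 1.
Rounded to 1 decimal place: 15.2 L.

15.2 L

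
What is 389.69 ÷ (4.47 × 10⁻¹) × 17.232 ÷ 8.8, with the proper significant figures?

389.69 ÷ (4.47 × 10⁻¹) × 17.232 ÷ 8.8 = 1707.12275778…
Multiplication/division keeps the fewest significant figures: 389.69 → 5 s.f., 4.47 × 10⁻¹ → 3 s.f., 17.232 → 5 s.f., 8.8 → 2 s.f.; limit is 2.
Rounded to 2 significant figures: 1.7 × 10³.

1.7 × 10³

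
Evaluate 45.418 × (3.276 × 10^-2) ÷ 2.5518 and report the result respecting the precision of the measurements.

0.5831

45.418 × (3.276 × 10^-2) ÷ 2.5518 = 0.583076134493…
Multiplication/division keeps the fewest significant figures: 45.418 → 5 s.f., 3.276 × 10^-2 → 4 s.f., 2.5518 → 5 s.f.; limit is 4.
Rounded to 4 significant figures: 0.5831.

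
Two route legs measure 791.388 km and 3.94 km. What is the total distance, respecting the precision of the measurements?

791.388 km + 3.94 km = 795.328 km.
Addition/subtraction keeps the fewest decimal places: 791.388 → 3 decimal places, 3.94 → 2 decimal places; limit is 2.
Rounded to 2 decimal places: 795.33 km.

795.33 km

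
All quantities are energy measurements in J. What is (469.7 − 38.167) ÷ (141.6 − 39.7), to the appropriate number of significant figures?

4.235

469.7 − 38.167 = 431.533, limited to 1 d.p. → 4 s.f.; 141.6 − 39.7 = 101.9, limited to 1 d.p. → 4 s.f.
Carrying full precision, 431.533 ÷ 101.9 = 4.23486751717…; keep min(4, 4) = 4 s.f.
Rounded to 4 significant figures: 4.235.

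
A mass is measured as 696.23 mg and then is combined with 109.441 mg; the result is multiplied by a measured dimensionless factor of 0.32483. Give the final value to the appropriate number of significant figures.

696.23 mg + 109.441 mg = 805.671 mg; the sum is limited to 2 decimal places (5 s.f.).
Carrying full precision, 805.671 × 0.32483 = 261.70611093 mg; 0.32483 has 5 s.f., so the result keeps min(5, 5) = 5 s.f.
Rounded to 5 significant figures: 261.71 mg.

261.71 mg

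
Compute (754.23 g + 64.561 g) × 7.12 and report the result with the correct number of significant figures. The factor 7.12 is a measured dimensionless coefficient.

5.83 × 10^3 g

754.23 g + 64.561 g = 818.791 g; the sum is limited to 2 decimal places (5 s.f.).
Carrying full precision, 818.791 × 7.12 = 5829.79192 g; 7.12 has 3 s.f., so the result keeps min(5, 3) = 3 s.f.
Rounded to 3 significant figures: 5.83 × 10^3 g.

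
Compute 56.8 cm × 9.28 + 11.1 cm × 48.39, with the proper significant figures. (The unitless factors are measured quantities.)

1064 cm

56.8 × 9.28 = 527.104 → 527 cm (3 s.f., last digit at the 10^0 place).
11.1 × 48.39 = 537.129 → 537 cm (3 s.f., last digit at the 10^0 place).
Sum: 1064.233 cm; keep the coarser place, 10^0.
Result: 1064 cm.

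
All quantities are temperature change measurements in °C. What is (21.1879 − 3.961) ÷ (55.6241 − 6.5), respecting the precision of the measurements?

0.351

21.1879 − 3.961 = 17.2269, limited to 3 d.p. → 5 s.f.; 55.6241 − 6.5 = 49.1241, limited to 1 d.p. → 3 s.f.
Carrying full precision, 17.2269 ÷ 49.1241 = 0.350681233855…; keep min(5, 3) = 3 s.f.
Rounded to 3 significant figures: 0.351.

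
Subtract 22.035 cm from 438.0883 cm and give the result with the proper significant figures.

416.053 cm

438.0883 cm − 22.035 cm = 416.0533 cm.
Addition/subtraction keeps the fewest decimal places: 438.0883 → 4 decimal places, 22.035 → 3 decimal places; limit is 3.
Rounded to 3 decimal places: 416.053 cm.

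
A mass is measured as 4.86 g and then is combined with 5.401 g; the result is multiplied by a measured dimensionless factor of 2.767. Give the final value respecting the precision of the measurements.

4.86 g + 5.401 g = 10.261 g; the sum is limited to 2 decimal places (4 s.f.).
Carrying full precision, 10.261 × 2.767 = 28.392187 g; 2.767 has 4 s.f., so the result keeps min(4, 4) = 4 s.f.
Rounded to 4 significant figures: 28.39 g.

28.39 g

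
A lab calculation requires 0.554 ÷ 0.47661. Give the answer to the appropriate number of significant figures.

0.554 ÷ 0.47661 = 1.16237594679…
Multiplication/division keeps the fewest significant figures: 0.554 → 3 s.f., 0.47661 → 5 s.f.; limit is 3.
Rounded to 3 significant figures: 1.16.

1.16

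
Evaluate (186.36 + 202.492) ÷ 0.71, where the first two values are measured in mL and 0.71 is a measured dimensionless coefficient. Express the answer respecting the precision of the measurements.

5.5 × 10² mL

186.36 mL + 202.492 mL = 388.852 mL; the sum is limited to 2 decimal places (5 s.f.).
Carrying full precision, 388.852 ÷ 0.71 = 547.678873239… mL; 0.71 has 2 s.f., so the result keeps min(5, 2) = 2 s.f.
Rounded to 2 significant figures: 5.5 × 10² mL.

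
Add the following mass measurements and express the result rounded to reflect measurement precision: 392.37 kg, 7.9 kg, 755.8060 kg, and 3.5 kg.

392.37 kg + 7.9 kg + 755.8060 kg + 3.5 kg = 1159.5760 kg.
Addition/subtraction keeps the fewest decimal places: 392.37 → 2 decimal places, 7.9 → 1 decimal place, 755.8060 → 4 decimal places, 3.5 → 1 decimal place; limit is 1.
Rounded to 1 decimal place: 1159.6 kg.

1159.6 kg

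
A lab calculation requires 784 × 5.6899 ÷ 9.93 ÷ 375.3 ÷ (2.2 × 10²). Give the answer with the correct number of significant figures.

784 × 5.6899 ÷ 9.93 ÷ 375.3 ÷ (2.2 × 10²) = 0.00544089321908…
Multiplication/division keeps the fewest significant figures: 784 → 3 s.f., 5.6899 → 5 s.f., 9.93 → 3 s.f., 375.3 → 4 s.f., 2.2 × 10² → 2 s.f.; limit is 2.
Rounded to 2 significant figures: 0.0054.

0.0054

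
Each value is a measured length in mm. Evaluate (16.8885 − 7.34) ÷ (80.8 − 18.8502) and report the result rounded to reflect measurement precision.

0.154

16.8885 − 7.34 = 9.5485, limited to 2 d.p. → 3 s.f.; 80.8 − 18.8502 = 61.9498, limited to 1 d.p. → 3 s.f.
Carrying full precision, 9.5485 ÷ 61.9498 = 0.154132862414…; keep min(3, 3) = 3 s.f.
Rounded to 3 significant figures: 0.154.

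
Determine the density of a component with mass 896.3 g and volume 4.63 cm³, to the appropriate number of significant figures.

density = 896.3 g ÷ 4.63 cm³ = 193.585313175… g/cm³.
896.3 has 4 significant figures; 4.63 has 3.
Division/multiplication keeps the fewest: 3 significant figures.
Rounded: 1.94 × 10^2 g/cm³.

1.94 × 10^2 g/cm³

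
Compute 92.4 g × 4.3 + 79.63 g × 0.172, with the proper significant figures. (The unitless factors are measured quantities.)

92.4 × 4.3 = 397.32 → 4.0 × 10² g (2 s.f., last digit at the 10^1 place).
79.63 × 0.172 = 13.69636 → 13.7 g (3 s.f., last digit at the 10^-1 place).
Sum: 411.01636 g; keep the coarser place, 10^1.
Result: 4.1 × 10² g.

4.1 × 10² g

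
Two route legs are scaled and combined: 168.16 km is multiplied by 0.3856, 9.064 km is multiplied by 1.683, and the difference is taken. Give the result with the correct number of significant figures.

49.59 km

168.16 × 0.3856 = 64.842496 → 64.84 km (4 s.f., last digit at the 10^-2 place).
9.064 × 1.683 = 15.254712 → 15.25 km (4 s.f., last digit at the 10^-2 place).
Difference: 49.587784 km; keep the coarser place, 10^-2.
Result: 49.59 km.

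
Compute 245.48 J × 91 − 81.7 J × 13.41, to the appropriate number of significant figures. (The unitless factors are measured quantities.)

245.48 × 91 = 22338.68 → 2.2 × 10⁴ J (2 s.f., last digit at the 10^3 place).
81.7 × 13.41 = 1095.597 → 1.10 × 10³ J (3 s.f., last digit at the 10^1 place).
Difference: 21243.083 J; keep the coarser place, 10^3.
Result: 2.1 × 10⁴ J.

2.1 × 10⁴ J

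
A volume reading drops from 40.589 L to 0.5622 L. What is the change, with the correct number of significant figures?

40.027 L

40.589 L − 0.5622 L = 40.0268 L.
Addition/subtraction keeps the fewest decimal places: 40.589 → 3 decimal places, 0.5622 → 4 decimal places; limit is 3.
Rounded to 3 decimal places: 40.027 L.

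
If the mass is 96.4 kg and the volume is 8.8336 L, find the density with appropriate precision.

10.9 kg/L

density = 96.4 kg ÷ 8.8336 L = 10.9128781018… kg/L.
96.4 has 3 significant figures; 8.8336 has 5.
Division/multiplication keeps the fewest: 3 significant figures.
Rounded: 10.9 kg/L.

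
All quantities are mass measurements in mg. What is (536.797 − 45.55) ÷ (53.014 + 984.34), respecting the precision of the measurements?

0.47356

536.797 − 45.55 = 491.247, limited to 2 d.p. → 5 s.f.; 53.014 + 984.34 = 1037.354, limited to 2 d.p. → 6 s.f.
Carrying full precision, 491.247 ÷ 1037.354 = 0.47355772475…; keep min(5, 6) = 5 s.f.
Rounded to 5 significant figures: 0.47356.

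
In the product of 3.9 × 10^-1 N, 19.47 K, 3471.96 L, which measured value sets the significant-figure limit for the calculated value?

3.9 × 10^-1 N → 2 s.f.; 19.47 K → 4 s.f.; 3471.96 L → 6 s.f.
The fewest is 2 significant figures, from 3.9 × 10^-1 N.

3.9 × 10^-1 N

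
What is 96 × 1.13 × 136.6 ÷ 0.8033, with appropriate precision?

1.8 × 10^4

96 × 1.13 × 136.6 ÷ 0.8033 = 18446.866675…
Multiplication/division keeps the fewest significant figures: 96 → 2 s.f., 1.13 → 3 s.f., 136.6 → 4 s.f., 0.8033 → 4 s.f.; limit is 2.
Rounded to 2 significant figures: 1.8 × 10^4.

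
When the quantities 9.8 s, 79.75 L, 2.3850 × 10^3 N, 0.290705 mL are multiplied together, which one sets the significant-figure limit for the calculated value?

9.8 s → 2 s.f.; 79.75 L → 4 s.f.; 2.3850 × 10^3 N → 5 s.f.; 0.290705 mL → 6 s.f.
The fewest is 2 significant figures, from 9.8 s.

9.8 s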